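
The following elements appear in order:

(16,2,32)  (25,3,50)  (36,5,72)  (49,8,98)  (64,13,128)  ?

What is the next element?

(81,21,162)

For the first component, perfect squares: 4², 5², 6², …: 16, 25, 36, 49, 64 → 81.
Second component: each term is the sum of the two before it; 2, 3, 5, 8, 13 → 21.
Third component: always 2 × the first component; 32, 50, 72, 98, 128 → 162.
Putting it together: (81,21,162).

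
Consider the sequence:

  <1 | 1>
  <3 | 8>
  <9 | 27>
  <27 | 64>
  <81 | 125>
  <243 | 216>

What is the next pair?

<729 | 343>

First entry goes 1, 3, 9, 27, 81, 243 → 729 (×3 each step).
Second entry: 1, 8, 27, 64, 125, 216 → 343 (perfect cubes: 1³, 2³, 3³, …).
So the next pair is <729 | 343>.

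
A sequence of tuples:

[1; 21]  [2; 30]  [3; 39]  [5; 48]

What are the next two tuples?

[8; 57], [13; 66]

First component: 1, 2, 3, 5 → 8 → 13 (each term is the sum of the two before it).
Second component goes 21, 30, 39, 48 → 57 → 66 (+9 each step).
Putting the parts together: [8; 57] and then [13; 66].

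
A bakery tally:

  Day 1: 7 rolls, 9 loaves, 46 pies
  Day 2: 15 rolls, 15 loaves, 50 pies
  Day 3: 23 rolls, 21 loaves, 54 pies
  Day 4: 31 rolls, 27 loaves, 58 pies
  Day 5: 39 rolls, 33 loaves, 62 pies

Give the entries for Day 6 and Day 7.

Rolls: +8 each step, so 7, 15, 23, 31, 39 → 47 → 55.
Loaves: 9, 15, 21, 27, 33 → 39 → 45 (+6 each step).
For the pies, +4 each step: 46, 50, 54, 58, 62 → 66 → 70.
Putting the parts together: 47 rolls, 39 loaves, 66 pies and then 55 rolls, 45 loaves, 70 pies.

47 rolls, 39 loaves, 66 pies; 55 rolls, 45 loaves, 70 pies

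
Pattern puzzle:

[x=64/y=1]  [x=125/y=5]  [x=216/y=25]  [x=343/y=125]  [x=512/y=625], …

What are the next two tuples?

X: perfect cubes: 4³, 5³, 6³, …; 64, 125, 216, 343, 512 → 729 → 1000.
Y — ×5 each step: 1, 5, 25, 125, 625 → 3125 → 15625.
Putting the parts together: [x=729/y=3125] and then [x=1000/y=15625].

[x=729/y=3125], [x=1000/y=15625]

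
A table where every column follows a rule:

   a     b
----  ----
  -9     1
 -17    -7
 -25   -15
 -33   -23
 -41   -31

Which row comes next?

Column a goes -9, -17, -25, -33, -41 → -49 (−8 each step).
Column b: always 10 more than the column a, so 1, -7, -15, -23, -31 → -39.
Putting it together: -49  -39.

-49  -39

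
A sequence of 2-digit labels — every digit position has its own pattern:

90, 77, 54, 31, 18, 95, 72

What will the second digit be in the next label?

9

For the second digit, −3 each step, mod 10: 0, 7, 4, 1, 8, 5, 2 → 9.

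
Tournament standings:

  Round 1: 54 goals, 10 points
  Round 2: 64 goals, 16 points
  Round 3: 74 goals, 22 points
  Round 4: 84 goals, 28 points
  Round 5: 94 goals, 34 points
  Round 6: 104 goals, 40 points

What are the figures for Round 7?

114 goals, 46 points

Goals — +10 each step: 54, 64, 74, 84, 94, 104 → 114.
Points — +6 each step: 10, 16, 22, 28, 34, 40 → 46.
Putting it together: 114 goals, 46 points.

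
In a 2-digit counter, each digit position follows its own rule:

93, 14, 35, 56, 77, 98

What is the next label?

19

First digit goes 9, 1, 3, 5, 7, 9 → 1 (+2 each step, mod 10).
Second digit: +1 each step, mod 10, so 3, 4, 5, 6, 7, 8 → 9.
Putting it together: 19.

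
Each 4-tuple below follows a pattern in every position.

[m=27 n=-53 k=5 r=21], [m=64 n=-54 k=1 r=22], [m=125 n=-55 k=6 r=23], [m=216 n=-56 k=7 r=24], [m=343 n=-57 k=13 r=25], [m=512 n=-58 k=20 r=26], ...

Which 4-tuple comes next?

M goes 27, 64, 125, 216, 343, 512 → 729 (perfect cubes: 3³, 4³, 5³, …).
For the n, −1 each step: -53, -54, -55, -56, -57, -58 → -59.
K: each term is the sum of the two before it; 5, 1, 6, 7, 13, 20 → 33.
R — together with the n always sums to -32: 21, 22, 23, 24, 25, 26 → 27.
Combining the parts gives [m=729 n=-59 k=33 r=27].

[m=729 n=-59 k=33 r=27]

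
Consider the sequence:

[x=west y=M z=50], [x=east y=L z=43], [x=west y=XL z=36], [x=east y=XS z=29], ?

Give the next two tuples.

[x=west y=S z=22], [x=east y=M z=15]

X goes west, east, west, east → west → east (alternates west ↔ east).
Y: runs through clothing sizes XS→XL, so M, L, XL, XS → S → M.
For the z, −7 each step: 50, 43, 36, 29 → 22 → 15.
So the next two tuples are [x=west y=S z=22] and [x=east y=M z=15].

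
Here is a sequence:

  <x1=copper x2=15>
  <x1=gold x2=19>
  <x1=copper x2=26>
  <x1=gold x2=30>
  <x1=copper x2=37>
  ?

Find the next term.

X1: copper, gold, copper, gold, copper → gold (alternates copper ↔ gold).
X2 goes 15, 19, 26, 30, 37 → 41 (alternating steps +4, +7, +4, +7, …).
Putting it together: <x1=gold x2=41>.

<x1=gold x2=41>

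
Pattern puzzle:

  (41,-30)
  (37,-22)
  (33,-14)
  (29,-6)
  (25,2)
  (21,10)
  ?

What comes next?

First slot — −4 each step: 41, 37, 33, 29, 25, 21 → 17.
Second slot — +8 each step: -30, -22, -14, -6, 2, 10 → 18.
Putting it together: (17,18).

(17,18)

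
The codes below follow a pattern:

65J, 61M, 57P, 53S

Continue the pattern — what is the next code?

49V

First component: 65, 61, 57, 53 → 49 (−4 each step).
Letter goes J, M, P, S → V (letters move forward 3 places in the alphabet).
So the next code is 49V.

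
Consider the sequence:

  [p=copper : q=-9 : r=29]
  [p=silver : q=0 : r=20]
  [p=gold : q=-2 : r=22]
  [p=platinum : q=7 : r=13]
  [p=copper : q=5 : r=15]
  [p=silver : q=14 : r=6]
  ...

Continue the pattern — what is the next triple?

[p=gold : q=12 : r=8]

P: repeats copper → silver → gold → platinum, so copper, silver, gold, platinum, copper, silver → gold.
Q: alternating steps +9, −2, +9, −2, …; -9, 0, -2, 7, 5, 14 → 12.
R goes 29, 20, 22, 13, 15, 6 → 8 (together with the q always sums to 20).
So the next triple is [p=gold : q=12 : r=8].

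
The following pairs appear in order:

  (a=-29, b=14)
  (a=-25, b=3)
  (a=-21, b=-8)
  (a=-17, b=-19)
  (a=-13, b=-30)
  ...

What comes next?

A: -29, -25, -21, -17, -13 → -9 (+4 each step).
B: 14, 3, -8, -19, -30 → -41 (−11 each step).
Putting it together: (a=-9, b=-41).

(a=-9, b=-41)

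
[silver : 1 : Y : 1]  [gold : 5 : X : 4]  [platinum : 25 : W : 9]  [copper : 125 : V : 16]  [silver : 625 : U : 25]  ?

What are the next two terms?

[gold : 3125 : T : 36], [platinum : 15625 : S : 49]

Metal: repeats silver → gold → platinum → copper, so silver, gold, platinum, copper, silver → gold → platinum.
Second part: 1, 5, 25, 125, 625 → 3125 → 15625 (×5 each step).
Letter: Y, X, W, V, U → T → S (letters move back 1 place in the alphabet).
Fourth part — perfect squares: 1², 2², 3², …: 1, 4, 9, 16, 25 → 36 → 49.
Putting the parts together: [gold : 3125 : T : 36] and then [platinum : 15625 : S : 49].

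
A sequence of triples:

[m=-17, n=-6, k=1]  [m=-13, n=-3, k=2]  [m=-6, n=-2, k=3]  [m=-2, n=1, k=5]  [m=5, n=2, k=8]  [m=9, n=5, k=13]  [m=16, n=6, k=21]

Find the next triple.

M goes -17, -13, -6, -2, 5, 9, 16 → 20 (alternating steps +4, +7, +4, +7, …).
N — alternating steps +3, +1, +3, +1, …: -6, -3, -2, 1, 2, 5, 6 → 9.
K: 1, 2, 3, 5, 8, 13, 21 → 34 (each term is the sum of the two before it).
So the next triple is [m=20, n=9, k=34].

[m=20, n=9, k=34]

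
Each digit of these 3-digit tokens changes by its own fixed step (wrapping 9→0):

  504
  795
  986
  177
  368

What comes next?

First digit: +2 each step, mod 10; 5, 7, 9, 1, 3 → 5.
Second digit: −1 each step, mod 10; 0, 9, 8, 7, 6 → 5.
Third digit: +1 each step, mod 10, so 4, 5, 6, 7, 8 → 9.
Putting it together: 559.

559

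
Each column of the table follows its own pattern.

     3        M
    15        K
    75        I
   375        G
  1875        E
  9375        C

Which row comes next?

46875  A

First component — ×5 each step: 3, 15, 75, 375, 1875, 9375 → 46875.
For the letter, letters move back 2 places in the alphabet: M, K, I, G, E, C → A.
Putting it together: 46875  A.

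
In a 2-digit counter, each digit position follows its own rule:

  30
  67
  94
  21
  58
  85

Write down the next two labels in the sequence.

First digit: +3 each step, mod 10; 3, 6, 9, 2, 5, 8 → 1 → 4.
Second digit goes 0, 7, 4, 1, 8, 5 → 2 → 9 (−3 each step, mod 10).
Putting the parts together: 12 and then 49.

12, 49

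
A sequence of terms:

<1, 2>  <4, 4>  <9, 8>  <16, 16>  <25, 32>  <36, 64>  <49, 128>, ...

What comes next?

First entry goes 1, 4, 9, 16, 25, 36, 49 → 64 (perfect squares: 1², 2², 3², …).
Second entry: ×2 each step, so 2, 4, 8, 16, 32, 64, 128 → 256.
Putting it together: <64, 256>.

<64, 256>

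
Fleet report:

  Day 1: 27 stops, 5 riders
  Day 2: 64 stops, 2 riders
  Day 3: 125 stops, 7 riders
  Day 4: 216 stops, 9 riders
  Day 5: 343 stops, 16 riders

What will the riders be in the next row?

Riders — each term is the sum of the two before it: 5, 2, 7, 9, 16 → 25.

25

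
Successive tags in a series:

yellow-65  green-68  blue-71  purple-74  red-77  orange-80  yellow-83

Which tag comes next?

Colour: repeats yellow → green → blue → purple → red → orange, so yellow, green, blue, purple, red, orange, yellow → green.
Second component: 65, 68, 71, 74, 77, 80, 83 → 86 (+3 each step).
Putting it together: green-86.

green-86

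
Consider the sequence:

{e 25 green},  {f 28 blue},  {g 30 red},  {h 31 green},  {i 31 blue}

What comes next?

Letter: letters move forward 1 place in the alphabet, so e, f, g, h, i → j.
Second value: differences are 3, 2, 1, … (decreasing by 1 each time); 25, 28, 30, 31, 31 → 30.
Colour: repeats green → blue → red, so green, blue, red, green, blue → red.
So the next triple is {j 30 red}.

{j 30 red}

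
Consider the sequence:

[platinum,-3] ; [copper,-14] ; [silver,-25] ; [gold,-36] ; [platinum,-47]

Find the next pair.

For the metal, repeats platinum → copper → silver → gold: platinum, copper, silver, gold, platinum → copper.
Second value — −11 each step: -3, -14, -25, -36, -47 → -58.
Putting it together: [copper,-58].

[copper,-58]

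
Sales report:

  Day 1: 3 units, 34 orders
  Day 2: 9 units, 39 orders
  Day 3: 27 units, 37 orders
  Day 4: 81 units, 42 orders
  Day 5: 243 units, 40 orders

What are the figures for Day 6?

For the units, ×3 each step: 3, 9, 27, 81, 243 → 729.
Orders — alternating steps +5, −2, +5, −2, …: 34, 39, 37, 42, 40 → 45.
So the next record is 729 units, 45 orders.

729 units, 45 orders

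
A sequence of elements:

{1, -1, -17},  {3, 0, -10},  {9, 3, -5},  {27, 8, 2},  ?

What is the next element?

{81, 15, 7}

For the first coordinate, ×3 each step: 1, 3, 9, 27 → 81.
For the second coordinate, differences are 1, 3, 5, … (increasing by 2 each time): -1, 0, 3, 8 → 15.
Third coordinate goes -17, -10, -5, 2 → 7 (alternating steps +7, +5, +7, +5, …).
So the next element is {81, 15, 7}.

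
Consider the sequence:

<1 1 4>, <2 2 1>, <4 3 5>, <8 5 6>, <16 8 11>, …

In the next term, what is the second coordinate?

Second coordinate: 1, 2, 3, 5, 8 → 13 (each term is the sum of the two before it).

13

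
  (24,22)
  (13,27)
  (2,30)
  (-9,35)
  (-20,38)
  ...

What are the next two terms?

(-31,43), (-42,46)

First slot: 24, 13, 2, -9, -20 → -31 → -42 (−11 each step).
For the second slot, alternating steps +5, +3, +5, +3, …: 22, 27, 30, 35, 38 → 43 → 46.
Putting the parts together: (-31,43) and then (-42,46).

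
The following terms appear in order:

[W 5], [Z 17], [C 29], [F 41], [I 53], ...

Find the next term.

[L 65]

Letter — letters move forward 3 places in the alphabet, wrapping Z→A: W, Z, C, F, I → L.
For the second value, +12 each step: 5, 17, 29, 41, 53 → 65.
Putting it together: [L 65].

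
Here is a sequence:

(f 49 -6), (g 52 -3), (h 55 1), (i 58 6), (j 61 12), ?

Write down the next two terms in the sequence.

Letter: f, g, h, i, j → k → l (letters move forward 1 place in the alphabet).
Second coordinate: +3 each step, so 49, 52, 55, 58, 61 → 64 → 67.
For the third coordinate, differences are 3, 4, 5, … (increasing by 1 each time): -6, -3, 1, 6, 12 → 19 → 27.
Putting the parts together: (k 64 19) and then (l 67 27).

(k 64 19), (l 67 27)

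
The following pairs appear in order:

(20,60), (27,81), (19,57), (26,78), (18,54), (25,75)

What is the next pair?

(17,51)

First entry: alternating steps +7, −8, +7, −8, …, so 20, 27, 19, 26, 18, 25 → 17.
Second entry: always 3 × the first entry, so 60, 81, 57, 78, 54, 75 → 51.
So the next pair is (17,51).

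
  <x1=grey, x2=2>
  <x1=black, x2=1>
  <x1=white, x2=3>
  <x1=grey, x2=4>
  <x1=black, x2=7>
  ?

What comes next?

X1: repeats grey → black → white, so grey, black, white, grey, black → white.
X2 — each term is the sum of the two before it: 2, 1, 3, 4, 7 → 11.
Putting it together: <x1=white, x2=11>.

<x1=white, x2=11>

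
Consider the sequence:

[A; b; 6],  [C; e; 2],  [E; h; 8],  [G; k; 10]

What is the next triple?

[I; n; 18]

First letter: letters move forward 2 places in the alphabet, so A, C, E, G → I.
Second letter: letters move forward 3 places in the alphabet; b, e, h, k → n.
Third component goes 6, 2, 8, 10 → 18 (each term is the sum of the two before it).
Combining the parts gives [I; n; 18].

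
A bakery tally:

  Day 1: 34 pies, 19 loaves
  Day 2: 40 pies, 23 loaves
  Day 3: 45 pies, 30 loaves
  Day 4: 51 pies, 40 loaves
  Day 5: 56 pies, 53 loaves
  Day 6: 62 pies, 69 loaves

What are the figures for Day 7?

Pies: 34, 40, 45, 51, 56, 62 → 67 (alternating steps +6, +5, +6, +5, …).
Loaves: differences are 4, 7, 10, … (increasing by 3 each time); 19, 23, 30, 40, 53, 69 → 88.
Combining the parts gives 67 pies, 88 loaves.

67 pies, 88 loaves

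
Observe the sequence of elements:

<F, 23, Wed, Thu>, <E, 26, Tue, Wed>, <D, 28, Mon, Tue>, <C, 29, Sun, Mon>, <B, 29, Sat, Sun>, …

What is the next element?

Letter: letters move back 1 place in the alphabet; F, E, D, C, B → A.
Second slot goes 23, 26, 28, 29, 29 → 28 (differences are 3, 2, 1, … (decreasing by 1 each time)).
First day: runs backward through the weekdays Mon→Sun, so Wed, Tue, Mon, Sun, Sat → Fri.
Second day: Thu, Wed, Tue, Mon, Sun → Sat (runs backward through the weekdays Mon→Sun).
Putting it together: <A, 28, Fri, Sat>.

<A, 28, Fri, Sat>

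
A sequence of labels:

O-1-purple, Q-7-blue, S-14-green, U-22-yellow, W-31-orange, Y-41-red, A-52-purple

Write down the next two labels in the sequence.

Letter goes O, Q, S, U, W, Y, A → C → E (letters move forward 2 places in the alphabet, wrapping Z→A).
For the second component, differences are 6, 7, 8, … (increasing by 1 each time): 1, 7, 14, 22, 31, 41, 52 → 64 → 77.
Colour: purple, blue, green, yellow, orange, red, purple → blue → green (repeats purple → blue → green → yellow → orange → red).
Putting the parts together: C-64-blue and then E-77-green.

C-64-blue then E-77-green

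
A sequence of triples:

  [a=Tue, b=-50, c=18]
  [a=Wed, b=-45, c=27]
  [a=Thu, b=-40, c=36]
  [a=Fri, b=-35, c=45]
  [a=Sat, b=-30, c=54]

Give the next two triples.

A: Tue, Wed, Thu, Fri, Sat → Sun → Mon (runs through the weekdays Mon→Sun).
B: -50, -45, -40, -35, -30 → -25 → -20 (+5 each step).
C: +9 each step, so 18, 27, 36, 45, 54 → 63 → 72.
Putting the parts together: [a=Sun, b=-25, c=63] and then [a=Mon, b=-20, c=72].

[a=Sun, b=-25, c=63], [a=Mon, b=-20, c=72]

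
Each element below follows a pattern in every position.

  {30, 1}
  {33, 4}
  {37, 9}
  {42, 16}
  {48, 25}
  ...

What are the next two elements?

{55, 36}, {63, 49}

For the first slot, differences are 3, 4, 5, … (increasing by 1 each time): 30, 33, 37, 42, 48 → 55 → 63.
Second slot: 1, 4, 9, 16, 25 → 36 → 49 (perfect squares: 1², 2², 3², …).
So the next two elements are {55, 36} and {63, 49}.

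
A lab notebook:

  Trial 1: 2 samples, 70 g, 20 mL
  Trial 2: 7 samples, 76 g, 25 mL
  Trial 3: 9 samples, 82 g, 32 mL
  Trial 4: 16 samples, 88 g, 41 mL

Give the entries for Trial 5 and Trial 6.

Samples: 2, 7, 9, 16 → 25 → 41 (each term is the sum of the two before it).
G: 70, 76, 82, 88 → 94 → 100 (+6 each step).
ML: 20, 25, 32, 41 → 52 → 65 (differences are 5, 7, 9, … (increasing by 2 each time)).
Putting the parts together: 25 samples, 94 g, 52 mL and then 41 samples, 100 g, 65 mL.

25 samples, 94 g, 52 mL; 41 samples, 100 g, 65 mL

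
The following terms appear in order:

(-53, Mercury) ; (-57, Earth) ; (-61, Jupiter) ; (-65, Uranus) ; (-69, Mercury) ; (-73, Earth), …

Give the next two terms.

For the first value, −4 each step: -53, -57, -61, -65, -69, -73 → -77 → -81.
Planet — repeats Mercury → Earth → Jupiter → Uranus: Mercury, Earth, Jupiter, Uranus, Mercury, Earth → Jupiter → Uranus.
So the next two terms are (-77, Jupiter) and (-81, Uranus).

(-77, Jupiter), (-81, Uranus)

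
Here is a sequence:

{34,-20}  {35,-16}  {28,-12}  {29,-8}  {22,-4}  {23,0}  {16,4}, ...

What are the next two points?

First slot: alternating steps +1, −7, +1, −7, …, so 34, 35, 28, 29, 22, 23, 16 → 17 → 10.
Second slot: +4 each step; -20, -16, -12, -8, -4, 0, 4 → 8 → 12.
So the next two points are {17,8} and {10,12}.

{17,8}, {10,12}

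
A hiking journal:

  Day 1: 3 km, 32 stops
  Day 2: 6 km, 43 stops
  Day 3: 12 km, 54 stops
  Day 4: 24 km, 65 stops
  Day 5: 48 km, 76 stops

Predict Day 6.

96 km, 87 stops

Km goes 3, 6, 12, 24, 48 → 96 (×2 each step).
Stops goes 32, 43, 54, 65, 76 → 87 (+11 each step).
Putting it together: 96 km, 87 stops.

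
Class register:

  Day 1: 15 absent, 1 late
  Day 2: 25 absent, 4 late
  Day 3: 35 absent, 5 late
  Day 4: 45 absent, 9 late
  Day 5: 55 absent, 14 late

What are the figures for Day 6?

Absent goes 15, 25, 35, 45, 55 → 65 (+10 each step).
Late: each term is the sum of the two before it; 1, 4, 5, 9, 14 → 23.
So the next row is 65 absent, 23 late.

65 absent, 23 late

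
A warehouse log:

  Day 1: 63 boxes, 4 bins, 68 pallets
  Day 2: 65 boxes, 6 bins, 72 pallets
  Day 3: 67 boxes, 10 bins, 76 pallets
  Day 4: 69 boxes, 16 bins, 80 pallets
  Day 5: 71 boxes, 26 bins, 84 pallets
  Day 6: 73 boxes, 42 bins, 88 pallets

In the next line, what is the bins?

68

Bins — each term is the sum of the two before it: 4, 6, 10, 16, 26, 42 → 68.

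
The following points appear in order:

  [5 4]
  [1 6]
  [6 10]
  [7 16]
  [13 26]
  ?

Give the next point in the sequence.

[20 42]

First entry: each term is the sum of the two before it; 5, 1, 6, 7, 13 → 20.
For the second entry, each term is the sum of the two before it: 4, 6, 10, 16, 26 → 42.
So the next point is [20 42].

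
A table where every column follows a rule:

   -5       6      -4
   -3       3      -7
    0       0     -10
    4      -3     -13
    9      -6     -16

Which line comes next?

15  -9  -19

First component goes -5, -3, 0, 4, 9 → 15 (differences are 2, 3, 4, … (increasing by 1 each time)).
Second component: −3 each step, so 6, 3, 0, -3, -6 → -9.
Third component: always 10 less than the second component, so -4, -7, -10, -13, -16 → -19.
Combining the parts gives 15  -9  -19.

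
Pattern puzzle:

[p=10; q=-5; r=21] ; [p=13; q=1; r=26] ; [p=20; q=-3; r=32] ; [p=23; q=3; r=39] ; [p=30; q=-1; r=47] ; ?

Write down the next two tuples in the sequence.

[p=33; q=5; r=56], [p=40; q=1; r=66]

P: alternating steps +3, +7, +3, +7, …; 10, 13, 20, 23, 30 → 33 → 40.
Q: alternating steps +6, −4, +6, −4, …, so -5, 1, -3, 3, -1 → 5 → 1.
R: differences are 5, 6, 7, … (increasing by 1 each time); 21, 26, 32, 39, 47 → 56 → 66.
Putting the parts together: [p=33; q=5; r=56] and then [p=40; q=1; r=66].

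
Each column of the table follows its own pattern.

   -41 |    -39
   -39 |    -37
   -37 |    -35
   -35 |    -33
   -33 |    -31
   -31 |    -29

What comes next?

-29  -27

First component goes -41, -39, -37, -35, -33, -31 → -29 (+2 each step).
Second component — always 2 more than the first component: -39, -37, -35, -33, -31, -29 → -27.
Combining the parts gives -29  -27.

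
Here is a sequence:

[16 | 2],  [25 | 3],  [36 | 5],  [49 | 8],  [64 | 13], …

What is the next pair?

[81 | 21]

First slot: perfect squares: 4², 5², 6², …, so 16, 25, 36, 49, 64 → 81.
Second slot goes 2, 3, 5, 8, 13 → 21 (each term is the sum of the two before it).
So the next pair is [81 | 21].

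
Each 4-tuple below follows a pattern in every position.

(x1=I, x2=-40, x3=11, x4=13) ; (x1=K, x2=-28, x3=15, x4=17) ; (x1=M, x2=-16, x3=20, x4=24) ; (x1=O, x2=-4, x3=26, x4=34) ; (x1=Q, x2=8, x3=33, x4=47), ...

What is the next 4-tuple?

(x1=S, x2=20, x3=41, x4=63)

For the x1, letters move forward 2 places in the alphabet: I, K, M, O, Q → S.
X2: +12 each step; -40, -28, -16, -4, 8 → 20.
X3: 11, 15, 20, 26, 33 → 41 (differences are 4, 5, 6, … (increasing by 1 each time)).
X4: differences are 4, 7, 10, … (increasing by 3 each time), so 13, 17, 24, 34, 47 → 63.
Putting it together: (x1=S, x2=20, x3=41, x4=63).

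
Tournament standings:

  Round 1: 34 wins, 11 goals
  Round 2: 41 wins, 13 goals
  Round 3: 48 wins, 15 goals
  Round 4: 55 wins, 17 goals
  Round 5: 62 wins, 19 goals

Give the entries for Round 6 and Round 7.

For the wins, +7 each step: 34, 41, 48, 55, 62 → 69 → 76.
Goals: 11, 13, 15, 17, 19 → 21 → 23 (+2 each step).
Putting the parts together: 69 wins, 21 goals and then 76 wins, 23 goals.

69 wins, 21 goals; 76 wins, 23 goals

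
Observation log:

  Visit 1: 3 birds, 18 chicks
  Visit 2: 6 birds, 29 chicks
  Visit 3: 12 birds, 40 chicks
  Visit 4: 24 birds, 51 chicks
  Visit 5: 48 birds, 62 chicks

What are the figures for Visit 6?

96 birds, 73 chicks

For the birds, ×2 each step: 3, 6, 12, 24, 48 → 96.
For the chicks, +11 each step: 18, 29, 40, 51, 62 → 73.
Combining the parts gives 96 birds, 73 chicks.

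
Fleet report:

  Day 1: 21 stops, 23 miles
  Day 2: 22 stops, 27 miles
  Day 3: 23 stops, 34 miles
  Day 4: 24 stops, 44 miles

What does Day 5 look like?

25 stops, 57 miles

Stops: +1 each step, so 21, 22, 23, 24 → 25.
Miles: differences are 4, 7, 10, … (increasing by 3 each time), so 23, 27, 34, 44 → 57.
Combining the parts gives 25 stops, 57 miles.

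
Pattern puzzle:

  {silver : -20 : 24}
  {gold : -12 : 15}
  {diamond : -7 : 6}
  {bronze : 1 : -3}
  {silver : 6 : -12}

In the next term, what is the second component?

14

Second component goes -20, -12, -7, 1, 6 → 14 (alternating steps +8, +5, +8, +5, …).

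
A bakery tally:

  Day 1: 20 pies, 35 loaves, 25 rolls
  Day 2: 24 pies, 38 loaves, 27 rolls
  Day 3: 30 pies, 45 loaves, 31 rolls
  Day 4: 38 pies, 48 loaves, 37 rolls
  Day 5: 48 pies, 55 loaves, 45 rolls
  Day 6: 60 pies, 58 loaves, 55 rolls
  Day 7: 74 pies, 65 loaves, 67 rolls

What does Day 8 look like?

Pies: differences are 4, 6, 8, … (increasing by 2 each time), so 20, 24, 30, 38, 48, 60, 74 → 90.
For the loaves, alternating steps +3, +7, +3, +7, …: 35, 38, 45, 48, 55, 58, 65 → 68.
For the rolls, differences are 2, 4, 6, … (increasing by 2 each time): 25, 27, 31, 37, 45, 55, 67 → 81.
So the next row is 90 pies, 68 loaves, 81 rolls.

90 pies, 68 loaves, 81 rolls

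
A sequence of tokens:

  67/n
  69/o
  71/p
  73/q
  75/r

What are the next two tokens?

First component — +2 each step: 67, 69, 71, 73, 75 → 77 → 79.
For the letter, letters move forward 1 place in the alphabet: n, o, p, q, r → s → t.
So the next two tokens are 77/s and 79/t.

77/s then 79/t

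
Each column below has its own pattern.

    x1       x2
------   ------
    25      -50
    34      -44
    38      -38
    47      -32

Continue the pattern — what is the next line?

51  -26

Column x1 goes 25, 34, 38, 47 → 51 (alternating steps +9, +4, +9, +4, …).
Column x2: -50, -44, -38, -32 → -26 (+6 each step).
So the next line is 51  -26.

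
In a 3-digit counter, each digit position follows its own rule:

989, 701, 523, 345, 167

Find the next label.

First digit goes 9, 7, 5, 3, 1 → 9 (−2 each step, mod 10).
Second digit: 8, 0, 2, 4, 6 → 8 (+2 each step, mod 10).
Third digit — +2 each step, mod 10: 9, 1, 3, 5, 7 → 9.
Putting it together: 989.

989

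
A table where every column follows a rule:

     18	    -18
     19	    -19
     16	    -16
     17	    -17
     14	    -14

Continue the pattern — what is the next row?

First component goes 18, 19, 16, 17, 14 → 15 (alternating steps +1, −3, +1, −3, …).
Second component: always the negative of the first component; -18, -19, -16, -17, -14 → -15.
Combining the parts gives 15  -15.

15  -15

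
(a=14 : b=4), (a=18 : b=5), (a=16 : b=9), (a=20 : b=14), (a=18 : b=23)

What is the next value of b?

37

B — each term is the sum of the two before it: 4, 5, 9, 14, 23 → 37.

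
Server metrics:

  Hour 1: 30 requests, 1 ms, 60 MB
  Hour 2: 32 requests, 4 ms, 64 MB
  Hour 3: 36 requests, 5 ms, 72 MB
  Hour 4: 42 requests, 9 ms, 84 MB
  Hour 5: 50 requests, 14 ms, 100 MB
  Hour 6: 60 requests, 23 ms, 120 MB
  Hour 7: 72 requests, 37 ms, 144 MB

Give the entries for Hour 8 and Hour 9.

Requests goes 30, 32, 36, 42, 50, 60, 72 → 86 → 102 (differences are 2, 4, 6, … (increasing by 2 each time)).
Ms — each term is the sum of the two before it: 1, 4, 5, 9, 14, 23, 37 → 60 → 97.
MB goes 60, 64, 72, 84, 100, 120, 144 → 172 → 204 (always 2 × the requests).
Putting the parts together: 86 requests, 60 ms, 172 MB and then 102 requests, 97 ms, 204 MB.

86 requests, 60 ms, 172 MB; 102 requests, 97 ms, 204 MB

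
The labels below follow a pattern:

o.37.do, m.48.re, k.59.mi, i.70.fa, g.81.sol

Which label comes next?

e.92.la

Letter: letters move back 2 places in the alphabet, so o, m, k, i, g → e.
Second component goes 37, 48, 59, 70, 81 → 92 (+11 each step).
Note: runs through the solfège scale do→ti, so do, re, mi, fa, sol → la.
Putting it together: e.92.la.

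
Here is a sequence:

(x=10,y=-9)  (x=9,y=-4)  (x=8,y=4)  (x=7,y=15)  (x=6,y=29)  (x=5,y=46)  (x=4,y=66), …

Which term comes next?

(x=3,y=89)

For the x, −1 each step: 10, 9, 8, 7, 6, 5, 4 → 3.
Y: differences are 5, 8, 11, … (increasing by 3 each time); -9, -4, 4, 15, 29, 46, 66 → 89.
So the next term is (x=3,y=89).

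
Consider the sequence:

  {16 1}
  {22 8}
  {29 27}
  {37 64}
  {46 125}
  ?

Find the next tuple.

First component goes 16, 22, 29, 37, 46 → 56 (differences are 6, 7, 8, … (increasing by 1 each time)).
Second component goes 1, 8, 27, 64, 125 → 216 (perfect cubes: 1³, 2³, 3³, …).
Combining the parts gives {56 216}.

{56 216}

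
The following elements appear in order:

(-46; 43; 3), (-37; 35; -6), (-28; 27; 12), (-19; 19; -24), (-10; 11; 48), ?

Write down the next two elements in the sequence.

(-1; 3; -96), (8; -5; 192)

First slot — +9 each step: -46, -37, -28, -19, -10 → -1 → 8.
Second slot — −8 each step: 43, 35, 27, 19, 11 → 3 → -5.
For the third slot, ×(-2) each step: 3, -6, 12, -24, 48 → -96 → 192.
So the next two elements are (-1; 3; -96) and (8; -5; 192).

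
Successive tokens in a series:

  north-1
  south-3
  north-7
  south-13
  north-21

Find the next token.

For the direction, alternates north ↔ south: north, south, north, south, north → south.
Second component goes 1, 3, 7, 13, 21 → 31 (differences are 2, 4, 6, … (increasing by 2 each time)).
Combining the parts gives south-31.

south-31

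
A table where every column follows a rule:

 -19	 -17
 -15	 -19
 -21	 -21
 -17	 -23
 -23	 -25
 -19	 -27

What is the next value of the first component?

-25

First component: alternating steps +4, −6, +4, −6, …, so -19, -15, -21, -17, -23, -19 → -25.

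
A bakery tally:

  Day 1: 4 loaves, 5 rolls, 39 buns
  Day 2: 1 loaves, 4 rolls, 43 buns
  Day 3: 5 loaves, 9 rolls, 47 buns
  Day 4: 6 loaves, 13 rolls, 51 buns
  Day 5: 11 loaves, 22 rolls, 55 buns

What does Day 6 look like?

17 loaves, 35 rolls, 59 buns

Loaves: each term is the sum of the two before it, so 4, 1, 5, 6, 11 → 17.
Rolls goes 5, 4, 9, 13, 22 → 35 (each term is the sum of the two before it).
Buns — +4 each step: 39, 43, 47, 51, 55 → 59.
Combining the parts gives 17 loaves, 35 rolls, 59 buns.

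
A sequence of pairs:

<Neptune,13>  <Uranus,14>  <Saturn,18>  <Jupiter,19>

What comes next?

Planet — runs backward through the planets Mercury→Neptune: Neptune, Uranus, Saturn, Jupiter → Mars.
Second part: alternating steps +1, +4, +1, +4, …; 13, 14, 18, 19 → 23.
Putting it together: <Mars,23>.

<Mars,23>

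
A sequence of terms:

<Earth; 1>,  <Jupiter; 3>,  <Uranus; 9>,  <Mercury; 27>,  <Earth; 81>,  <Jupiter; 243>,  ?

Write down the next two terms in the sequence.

<Uranus; 729>, <Mercury; 2187>

Planet: repeats Earth → Jupiter → Uranus → Mercury, so Earth, Jupiter, Uranus, Mercury, Earth, Jupiter → Uranus → Mercury.
Second coordinate goes 1, 3, 9, 27, 81, 243 → 729 → 2187 (×3 each step).
Putting the parts together: <Uranus; 729> and then <Mercury; 2187>.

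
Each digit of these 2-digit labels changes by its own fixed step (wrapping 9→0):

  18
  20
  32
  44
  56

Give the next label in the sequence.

First digit — +1 each step, mod 10: 1, 2, 3, 4, 5 → 6.
Second digit: +2 each step, mod 10, so 8, 0, 2, 4, 6 → 8.
Putting it together: 68.

68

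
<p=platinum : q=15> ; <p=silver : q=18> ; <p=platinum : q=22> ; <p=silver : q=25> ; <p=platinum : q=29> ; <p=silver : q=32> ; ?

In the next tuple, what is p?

P: platinum, silver, platinum, silver, platinum, silver → platinum (alternates platinum ↔ silver).

platinum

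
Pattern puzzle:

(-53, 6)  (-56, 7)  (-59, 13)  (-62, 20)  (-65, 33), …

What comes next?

(-68, 53)

First part: −3 each step, so -53, -56, -59, -62, -65 → -68.
Second part goes 6, 7, 13, 20, 33 → 53 (each term is the sum of the two before it).
Combining the parts gives (-68, 53).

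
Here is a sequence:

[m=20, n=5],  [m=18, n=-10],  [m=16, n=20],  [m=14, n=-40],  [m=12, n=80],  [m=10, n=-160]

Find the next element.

M: −2 each step; 20, 18, 16, 14, 12, 10 → 8.
N: ×(-2) each step, so 5, -10, 20, -40, 80, -160 → 320.
So the next element is [m=8, n=320].

[m=8, n=320]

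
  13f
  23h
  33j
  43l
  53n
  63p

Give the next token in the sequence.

73r

For the first component, +10 each step: 13, 23, 33, 43, 53, 63 → 73.
Letter — letters move forward 2 places in the alphabet: f, h, j, l, n, p → r.
Combining the parts gives 73r.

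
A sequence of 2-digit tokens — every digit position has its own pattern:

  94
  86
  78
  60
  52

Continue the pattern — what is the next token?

First digit: 9, 8, 7, 6, 5 → 4 (−1 each step, mod 10).
Second digit — +2 each step, mod 10: 4, 6, 8, 0, 2 → 4.
Combining the parts gives 44.

44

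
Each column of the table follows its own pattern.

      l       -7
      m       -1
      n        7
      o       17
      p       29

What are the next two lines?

Letter — letters move forward 1 place in the alphabet: l, m, n, o, p → q → r.
Second component — differences are 6, 8, 10, … (increasing by 2 each time): -7, -1, 7, 17, 29 → 43 → 59.
Putting the parts together: q  43 and then r  59.

q  43; r  59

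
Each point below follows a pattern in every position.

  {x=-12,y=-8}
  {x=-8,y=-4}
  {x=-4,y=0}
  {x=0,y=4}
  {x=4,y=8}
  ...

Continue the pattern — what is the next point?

X: +4 each step; -12, -8, -4, 0, 4 → 8.
Y — always 4 more than the x: -8, -4, 0, 4, 8 → 12.
Putting it together: {x=8,y=12}.

{x=8,y=12}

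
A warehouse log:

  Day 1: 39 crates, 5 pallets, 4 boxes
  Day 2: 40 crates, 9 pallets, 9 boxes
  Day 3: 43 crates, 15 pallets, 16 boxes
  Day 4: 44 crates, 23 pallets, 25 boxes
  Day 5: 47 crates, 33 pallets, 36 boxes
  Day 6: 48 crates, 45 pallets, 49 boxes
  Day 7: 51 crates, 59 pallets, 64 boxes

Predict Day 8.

52 crates, 75 pallets, 81 boxes

For the crates, alternating steps +1, +3, +1, +3, …: 39, 40, 43, 44, 47, 48, 51 → 52.
Pallets: differences are 4, 6, 8, … (increasing by 2 each time); 5, 9, 15, 23, 33, 45, 59 → 75.
Boxes: 4, 9, 16, 25, 36, 49, 64 → 81 (perfect squares: 2², 3², 4², …).
Putting it together: 52 crates, 75 pallets, 81 boxes.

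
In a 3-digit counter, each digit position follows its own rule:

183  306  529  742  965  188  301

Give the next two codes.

First digit: 1, 3, 5, 7, 9, 1, 3 → 5 → 7 (+2 each step, mod 10).
Second digit: 8, 0, 2, 4, 6, 8, 0 → 2 → 4 (+2 each step, mod 10).
For the third digit, +3 each step, mod 10: 3, 6, 9, 2, 5, 8, 1 → 4 → 7.
So the next two codes are 524 and 747.

524 then 747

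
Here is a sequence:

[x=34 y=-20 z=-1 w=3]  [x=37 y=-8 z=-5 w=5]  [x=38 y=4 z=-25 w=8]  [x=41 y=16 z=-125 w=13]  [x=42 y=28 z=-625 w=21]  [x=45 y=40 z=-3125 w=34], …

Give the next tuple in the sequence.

X: 34, 37, 38, 41, 42, 45 → 46 (alternating steps +3, +1, +3, +1, …).
Y — +12 each step: -20, -8, 4, 16, 28, 40 → 52.
Z: ×5 each step; -1, -5, -25, -125, -625, -3125 → -15625.
W — each term is the sum of the two before it: 3, 5, 8, 13, 21, 34 → 55.
Combining the parts gives [x=46 y=52 z=-15625 w=55].

[x=46 y=52 z=-15625 w=55]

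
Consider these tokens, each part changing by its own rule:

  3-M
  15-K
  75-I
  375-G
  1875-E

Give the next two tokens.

First component goes 3, 15, 75, 375, 1875 → 9375 → 46875 (×5 each step).
Letter: letters move back 2 places in the alphabet; M, K, I, G, E → C → A.
So the next two tokens are 9375-C and 46875-A.

9375-C then 46875-A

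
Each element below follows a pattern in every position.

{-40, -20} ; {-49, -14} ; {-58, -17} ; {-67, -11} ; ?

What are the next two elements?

First entry goes -40, -49, -58, -67 → -76 → -85 (−9 each step).
Second entry: -20, -14, -17, -11 → -14 → -8 (alternating steps +6, −3, +6, −3, …).
So the next two elements are {-76, -14} and {-85, -8}.

{-76, -14}, {-85, -8}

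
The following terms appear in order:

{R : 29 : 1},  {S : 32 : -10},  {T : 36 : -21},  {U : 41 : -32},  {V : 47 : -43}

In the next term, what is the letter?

Letter — letters move forward 1 place in the alphabet: R, S, T, U, V → W.

W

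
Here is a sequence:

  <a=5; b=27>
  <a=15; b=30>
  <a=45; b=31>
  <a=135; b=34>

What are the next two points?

A: ×3 each step; 5, 15, 45, 135 → 405 → 1215.
B: 27, 30, 31, 34 → 35 → 38 (alternating steps +3, +1, +3, +1, …).
So the next two points are <a=405; b=35> and <a=1215; b=38>.

<a=405; b=35>, <a=1215; b=38>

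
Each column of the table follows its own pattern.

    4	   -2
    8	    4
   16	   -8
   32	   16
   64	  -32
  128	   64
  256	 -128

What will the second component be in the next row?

Second component: ×(-2) each step; -2, 4, -8, 16, -32, 64, -128 → 256.

256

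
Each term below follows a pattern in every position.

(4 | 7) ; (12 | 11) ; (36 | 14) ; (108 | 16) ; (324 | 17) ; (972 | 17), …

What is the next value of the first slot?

2916

For the first slot, ×3 each step: 4, 12, 36, 108, 324, 972 → 2916.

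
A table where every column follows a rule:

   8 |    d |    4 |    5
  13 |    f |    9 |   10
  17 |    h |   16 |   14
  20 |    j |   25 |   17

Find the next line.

First component — differences are 5, 4, 3, … (decreasing by 1 each time): 8, 13, 17, 20 → 22.
Letter — letters move forward 2 places in the alphabet: d, f, h, j → l.
Third component: perfect squares: 2², 3², 4², …, so 4, 9, 16, 25 → 36.
Fourth component — differences are 5, 4, 3, … (decreasing by 1 each time): 5, 10, 14, 17 → 19.
Combining the parts gives 22  l  36  19.

22  l  36  19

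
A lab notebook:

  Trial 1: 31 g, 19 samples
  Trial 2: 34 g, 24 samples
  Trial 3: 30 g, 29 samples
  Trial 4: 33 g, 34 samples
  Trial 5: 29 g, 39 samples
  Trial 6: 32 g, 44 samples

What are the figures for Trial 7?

G: 31, 34, 30, 33, 29, 32 → 28 (alternating steps +3, −4, +3, −4, …).
Samples: 19, 24, 29, 34, 39, 44 → 49 (+5 each step).
Putting it together: 28 g, 49 samples.

28 g, 49 samples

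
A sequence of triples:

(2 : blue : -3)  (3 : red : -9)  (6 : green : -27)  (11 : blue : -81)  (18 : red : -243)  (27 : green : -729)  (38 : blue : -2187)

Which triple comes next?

First entry: differences are 1, 3, 5, … (increasing by 2 each time), so 2, 3, 6, 11, 18, 27, 38 → 51.
Colour goes blue, red, green, blue, red, green, blue → red (repeats blue → red → green).
Third entry — ×3 each step: -3, -9, -27, -81, -243, -729, -2187 → -6561.
So the next triple is (51 : red : -6561).

(51 : red : -6561)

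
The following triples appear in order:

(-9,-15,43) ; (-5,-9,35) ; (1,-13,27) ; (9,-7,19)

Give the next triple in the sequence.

First part goes -9, -5, 1, 9 → 19 (differences are 4, 6, 8, … (increasing by 2 each time)).
Second part goes -15, -9, -13, -7 → -11 (alternating steps +6, −4, +6, −4, …).
Third part — −8 each step: 43, 35, 27, 19 → 11.
Combining the parts gives (19,-11,11).

(19,-11,11)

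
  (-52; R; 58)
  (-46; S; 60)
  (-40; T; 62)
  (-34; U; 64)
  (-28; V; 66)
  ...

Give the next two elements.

First slot: +6 each step, so -52, -46, -40, -34, -28 → -22 → -16.
For the letter, letters move forward 1 place in the alphabet: R, S, T, U, V → W → X.
Third slot goes 58, 60, 62, 64, 66 → 68 → 70 (+2 each step).
Putting the parts together: (-22; W; 68) and then (-16; X; 70).

(-22; W; 68), (-16; X; 70)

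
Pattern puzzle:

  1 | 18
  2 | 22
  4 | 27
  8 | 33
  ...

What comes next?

First value: ×2 each step, so 1, 2, 4, 8 → 16.
For the second value, differences are 4, 5, 6, … (increasing by 1 each time): 18, 22, 27, 33 → 40.
Putting it together: 16 | 40.

16 | 40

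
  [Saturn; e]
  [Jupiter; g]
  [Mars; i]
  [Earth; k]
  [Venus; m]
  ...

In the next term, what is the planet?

Planet: runs backward through the planets Mercury→Neptune; Saturn, Jupiter, Mars, Earth, Venus → Mercury.
For the letter, letters move forward 2 places in the alphabet: e, g, i, k, m → o.

Mercury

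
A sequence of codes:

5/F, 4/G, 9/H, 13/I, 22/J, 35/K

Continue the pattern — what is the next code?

First component goes 5, 4, 9, 13, 22, 35 → 57 (each term is the sum of the two before it).
Letter: letters move forward 1 place in the alphabet; F, G, H, I, J, K → L.
So the next code is 57/L.

57/L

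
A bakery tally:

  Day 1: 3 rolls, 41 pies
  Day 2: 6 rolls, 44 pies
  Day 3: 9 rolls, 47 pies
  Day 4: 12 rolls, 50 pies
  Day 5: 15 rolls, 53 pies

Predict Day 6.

18 rolls, 56 pies

Rolls: 3, 6, 9, 12, 15 → 18 (+3 each step).
For the pies, +3 each step: 41, 44, 47, 50, 53 → 56.
Putting it together: 18 rolls, 56 pies.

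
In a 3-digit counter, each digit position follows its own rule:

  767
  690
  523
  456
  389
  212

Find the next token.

145

First digit: −1 each step, mod 10; 7, 6, 5, 4, 3, 2 → 1.
For the second digit, +3 each step, mod 10: 6, 9, 2, 5, 8, 1 → 4.
Third digit goes 7, 0, 3, 6, 9, 2 → 5 (+3 each step, mod 10).
So the next token is 145.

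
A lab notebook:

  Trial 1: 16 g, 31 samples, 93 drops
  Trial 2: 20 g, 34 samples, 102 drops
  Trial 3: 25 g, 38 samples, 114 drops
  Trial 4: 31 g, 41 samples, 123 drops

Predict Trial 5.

G: 16, 20, 25, 31 → 38 (differences are 4, 5, 6, … (increasing by 1 each time)).
Samples: alternating steps +3, +4, +3, +4, …; 31, 34, 38, 41 → 45.
Drops: 93, 102, 114, 123 → 135 (always 3 × the samples).
Putting it together: 38 g, 45 samples, 135 drops.

38 g, 45 samples, 135 drops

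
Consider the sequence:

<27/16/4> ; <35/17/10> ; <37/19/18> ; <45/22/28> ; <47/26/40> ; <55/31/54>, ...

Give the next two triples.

For the first part, alternating steps +8, +2, +8, +2, …: 27, 35, 37, 45, 47, 55 → 57 → 65.
Second part — differences are 1, 2, 3, … (increasing by 1 each time): 16, 17, 19, 22, 26, 31 → 37 → 44.
Third part: differences are 6, 8, 10, … (increasing by 2 each time); 4, 10, 18, 28, 40, 54 → 70 → 88.
So the next two triples are <57/37/70> and <65/44/88>.

<57/37/70>, <65/44/88>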